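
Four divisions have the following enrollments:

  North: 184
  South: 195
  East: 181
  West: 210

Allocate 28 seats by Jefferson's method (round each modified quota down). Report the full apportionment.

North: 7, South: 7, East: 6, West: 8

Standard divisor 770/28 ≈ 27.5; standard quotas: North 6.691, South 7.091, East 6.582, West 7.636.
Rounding down gives 6, 7, 6, 7 = 26 seats, so the divisor must be adjusted.
With modified divisor 26: modified quotas North 7.077, South 7.500, East 6.962, West 8.077.
Rounding down: North 7, South 7, East 6, West 8 (total 28).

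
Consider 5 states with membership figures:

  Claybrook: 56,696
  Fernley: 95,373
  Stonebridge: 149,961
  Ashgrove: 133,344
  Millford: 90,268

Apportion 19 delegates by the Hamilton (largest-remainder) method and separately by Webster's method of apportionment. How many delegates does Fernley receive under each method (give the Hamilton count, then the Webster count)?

Hamilton: Claybrook 2, Fernley 4, Stonebridge 5, Ashgrove 5, Millford 3.
Webster: Claybrook 2, Fernley 3, Stonebridge 6, Ashgrove 5, Millford 3.
Fernley gets 4 under Hamilton and 3 under Webster.

4 and 3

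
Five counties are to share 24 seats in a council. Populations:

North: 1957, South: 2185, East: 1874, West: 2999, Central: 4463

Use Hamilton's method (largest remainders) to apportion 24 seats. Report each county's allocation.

North=4, South=4, East=3, West=5, Central=8

Standard divisor: 13478 ÷ 24 ≈ 561.583.
Standard quotas: North 3.485, South 3.891, East 3.337, West 5.340, Central 7.947.
Lower quotas: North 3, South 3, East 3, West 5, Central 7 (sum 21, leaving 3 seats).
Remainders in descending order: Central 0.947, South 0.891, North 0.485, West 0.340, East 0.337.
The surplus seats go to Central, South, North.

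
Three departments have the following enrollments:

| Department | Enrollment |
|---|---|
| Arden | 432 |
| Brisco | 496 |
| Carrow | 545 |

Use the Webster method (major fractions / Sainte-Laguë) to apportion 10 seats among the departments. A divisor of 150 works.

Arden: 3; Brisco: 3; Carrow: 4

With modified divisor 150: modified quotas Arden 2.880, Brisco 3.307, Carrow 3.633.
Rounding to the nearest integer: Arden 3, Brisco 3, Carrow 4 (total 10).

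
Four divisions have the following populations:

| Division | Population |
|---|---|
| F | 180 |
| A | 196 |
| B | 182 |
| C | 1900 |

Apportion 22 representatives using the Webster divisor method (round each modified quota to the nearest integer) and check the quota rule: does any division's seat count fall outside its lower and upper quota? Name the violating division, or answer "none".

Standard quotas: F 1.611, A 1.754, B 1.629, C 17.006.
Webster allocation: F 2, A 2, B 2, C 16.
C has quota 17.006 (lower 17, upper 18) but receives 16 — outside the quota interval.

C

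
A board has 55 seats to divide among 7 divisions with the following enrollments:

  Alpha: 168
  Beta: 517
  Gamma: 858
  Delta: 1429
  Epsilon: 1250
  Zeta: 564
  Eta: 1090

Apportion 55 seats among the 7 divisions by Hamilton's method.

The standard divisor is 5876/55 ≈ 106.836.
Standard quotas: Alpha 1.572, Beta 4.839, Gamma 8.031, Delta 13.376, Epsilon 11.700, Zeta 5.279, Eta 10.203.
Lower quotas: Alpha 1, Beta 4, Gamma 8, Delta 13, Epsilon 11, Zeta 5, Eta 10 (sum 52, leaving 3 seats).
Remainders in descending order: Beta 0.839, Epsilon 0.700, Alpha 0.572, Delta 0.376, Zeta 0.279, Eta 0.203, Gamma 0.031.
Largest remainders: Beta, Epsilon, Alpha receive the extra seats.

Alpha: 2; Beta: 5; Gamma: 8; Delta: 13; Epsilon: 12; Zeta: 5; Eta: 10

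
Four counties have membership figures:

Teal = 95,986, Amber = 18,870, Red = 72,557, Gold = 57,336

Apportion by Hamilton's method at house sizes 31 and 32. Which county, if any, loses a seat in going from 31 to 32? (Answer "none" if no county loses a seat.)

At 31 seats: Teal 12, Amber 3, Red 9, Gold 7.
At 32 seats: Teal 13, Amber 2, Red 9, Gold 8.
Amber drops from 3 to 2.

Amber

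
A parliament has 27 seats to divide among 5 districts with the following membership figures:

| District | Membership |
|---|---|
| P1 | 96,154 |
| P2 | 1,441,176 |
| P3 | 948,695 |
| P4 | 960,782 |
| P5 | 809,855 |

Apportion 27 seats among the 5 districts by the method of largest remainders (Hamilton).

P1 1, P2 9, P3 6, P4 6, P5 5

Total 4256662; standard divisor 4256662/27 ≈ 157654.148.
Standard quotas: P1 0.6099, P2 9.1414, P3 6.0176, P4 6.0942, P5 5.1369.
Lower quotas: P1 0, P2 9, P3 6, P4 6, P5 5 (sum 26, leaving 1 seat).
Remainders in descending order: P1 0.6099, P2 0.1414, P5 0.1369, P4 0.0942, P3 0.0176.
The surplus seat goes to P1.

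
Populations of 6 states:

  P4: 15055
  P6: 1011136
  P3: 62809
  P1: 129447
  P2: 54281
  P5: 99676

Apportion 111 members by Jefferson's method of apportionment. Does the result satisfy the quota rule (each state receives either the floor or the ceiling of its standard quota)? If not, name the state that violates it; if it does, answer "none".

P6

Standard quotas: P4 1.218, P6 81.781, P3 5.080, P1 10.470, P2 4.390, P5 8.062.
Jefferson allocation: P4 1, P6 83, P3 5, P1 10, P2 4, P5 8.
P6 has quota 81.781 (lower 81, upper 82) but receives 83 — outside the quota interval.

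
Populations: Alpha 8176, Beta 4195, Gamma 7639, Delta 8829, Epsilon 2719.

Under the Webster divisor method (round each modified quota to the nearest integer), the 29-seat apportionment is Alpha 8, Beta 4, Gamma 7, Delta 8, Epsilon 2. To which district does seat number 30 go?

Priority for the next seat is population ÷ (current seats + 0.5).
Priorities: Alpha 961.882, Beta 932.222, Gamma 1018.533, Delta 1038.706, Epsilon 1087.600.
Highest priority: Epsilon.

Epsilon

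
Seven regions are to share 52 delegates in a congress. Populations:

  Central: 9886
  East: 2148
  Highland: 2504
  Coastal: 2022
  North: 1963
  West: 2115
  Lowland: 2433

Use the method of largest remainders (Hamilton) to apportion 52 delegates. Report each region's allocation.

Central 22, East 5, Highland 6, Coastal 5, North 4, West 5, Lowland 5

The standard divisor is 23071/52 ≈ 443.673.
Standard quotas: Central 22.2822, East 4.8414, Highland 5.6438, Coastal 4.5574, North 4.4244, West 4.7670, Lowland 5.4838.
Lower quotas: Central 22, East 4, Highland 5, Coastal 4, North 4, West 4, Lowland 5 (sum 48, leaving 4 seats).
Remainders in descending order: East 0.8414, West 0.7670, Highland 0.6438, Coastal 0.5574, Lowland 0.4838, North 0.4244, Central 0.2822.
The surplus seats go to East, West, Highland, Coastal.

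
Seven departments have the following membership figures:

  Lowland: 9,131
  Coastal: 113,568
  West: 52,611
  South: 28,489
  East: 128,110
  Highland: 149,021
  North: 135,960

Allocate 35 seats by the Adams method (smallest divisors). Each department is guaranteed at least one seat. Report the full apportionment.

Lowland 1, Coastal 6, West 3, South 2, East 7, Highland 8, North 8

Standard divisor 616890/35 ≈ 17625.429; standard quotas: Lowland 0.518, Coastal 6.443, West 2.985, South 1.616, East 7.268, Highland 8.455, North 7.714.
Rounding up gives 1, 7, 3, 2, 8, 9, 8 = 38 seats, so the divisor must be adjusted.
With modified divisor 19200: modified quotas Lowland 0.476, Coastal 5.915, West 2.740, South 1.484, East 6.672, Highland 7.762, North 7.081.
Rounding up: Lowland 1, Coastal 6, West 3, South 2, East 7, Highland 8, North 8 (total 35).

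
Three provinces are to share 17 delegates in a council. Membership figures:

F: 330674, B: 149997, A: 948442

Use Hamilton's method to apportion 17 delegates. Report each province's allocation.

F=4, B=2, A=11

Standard divisor: 1429113 ÷ 17 ≈ 84065.471.
Standard quotas: F 3.9335, B 1.7843, A 11.2822.
Lower quotas: F 3, B 1, A 11 (sum 15, leaving 2 seats).
Remainders in descending order: F 0.9335, B 0.7843, A 0.2822.
Largest remainders: F, B receive the extra seats.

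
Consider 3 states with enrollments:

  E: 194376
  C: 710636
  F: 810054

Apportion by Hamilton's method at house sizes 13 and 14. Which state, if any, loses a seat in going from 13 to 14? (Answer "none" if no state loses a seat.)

At 13 seats: E 2, C 5, F 6.
At 14 seats: E 1, C 6, F 7.
E drops from 2 to 1.

E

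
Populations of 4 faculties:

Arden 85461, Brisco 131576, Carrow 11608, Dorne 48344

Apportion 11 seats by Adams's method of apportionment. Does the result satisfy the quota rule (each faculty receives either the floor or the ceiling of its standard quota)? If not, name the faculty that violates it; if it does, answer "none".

Standard quotas: Arden 3.394, Brisco 5.225, Carrow 0.461, Dorne 1.920.
Adams allocation: Arden 3, Brisco 5, Carrow 1, Dorne 2.
Every allocation lies between the lower and upper quota.

none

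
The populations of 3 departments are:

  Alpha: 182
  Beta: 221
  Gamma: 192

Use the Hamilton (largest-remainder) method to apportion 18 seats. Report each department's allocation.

Total 595; standard divisor 595/18 ≈ 33.056.
Standard quotas: Alpha 5.506, Beta 6.686, Gamma 5.808.
Lower quotas: Alpha 5, Beta 6, Gamma 5 (sum 16, leaving 2 seats).
Remainders in descending order: Gamma 0.808, Beta 0.686, Alpha 0.506.
The surplus seats go to Gamma, Beta.

Alpha 5, Beta 7, Gamma 6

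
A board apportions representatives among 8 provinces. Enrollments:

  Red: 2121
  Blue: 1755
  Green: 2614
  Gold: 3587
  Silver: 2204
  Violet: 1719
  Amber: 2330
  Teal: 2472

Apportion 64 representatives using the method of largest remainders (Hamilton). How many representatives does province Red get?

7

Standard divisor: 18802 ÷ 64 ≈ 293.781.
Standard quotas: Red 7.220, Blue 5.974, Green 8.898, Gold 12.210, Silver 7.502, Violet 5.851, Amber 7.931, Teal 8.414.
Lower quotas: Red 7, Blue 5, Green 8, Gold 12, Silver 7, Violet 5, Amber 7, Teal 8 (sum 59, leaving 5 seats).
Remainders in descending order: Blue 0.974, Amber 0.931, Green 0.898, Violet 0.851, Silver 0.502, Teal 0.414, Red 0.220, Gold 0.210.
The surplus seats go to Blue, Amber, Green, Violet, Silver.
Red receives 7.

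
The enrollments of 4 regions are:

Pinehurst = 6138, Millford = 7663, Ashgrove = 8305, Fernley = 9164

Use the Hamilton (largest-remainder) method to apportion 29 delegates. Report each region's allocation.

Standard divisor: 31270 ÷ 29 ≈ 1078.276.
Standard quotas: Pinehurst 5.6924, Millford 7.1067, Ashgrove 7.7021, Fernley 8.4988.
Lower quotas: Pinehurst 5, Millford 7, Ashgrove 7, Fernley 8 (sum 27, leaving 2 seats).
Remainders in descending order: Ashgrove 0.7021, Pinehurst 0.6924, Fernley 0.4988, Millford 0.1067.
The surplus seats go to Ashgrove, Pinehurst.

Pinehurst 6, Millford 7, Ashgrove 8, Fernley 8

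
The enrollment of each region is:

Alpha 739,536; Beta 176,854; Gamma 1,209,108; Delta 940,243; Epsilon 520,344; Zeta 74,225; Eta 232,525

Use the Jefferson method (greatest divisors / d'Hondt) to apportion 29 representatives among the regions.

Standard divisor 3892835/29 ≈ 134235.69; standard quotas: Alpha 5.509, Beta 1.317, Gamma 9.007, Delta 7.004, Epsilon 3.876, Zeta 0.553, Eta 1.732.
Rounding down gives 5, 1, 9, 7, 3, 0, 1 = 26 seats, so the divisor must be adjusted.
With modified divisor 119200: modified quotas Alpha 6.204, Beta 1.484, Gamma 10.144, Delta 7.888, Epsilon 4.365, Zeta 0.623, Eta 1.951.
Rounding down: Alpha 6, Beta 1, Gamma 10, Delta 7, Epsilon 4, Zeta 0, Eta 1 (total 29).

Alpha 6, Beta 1, Gamma 10, Delta 7, Epsilon 4, Zeta 0, Eta 1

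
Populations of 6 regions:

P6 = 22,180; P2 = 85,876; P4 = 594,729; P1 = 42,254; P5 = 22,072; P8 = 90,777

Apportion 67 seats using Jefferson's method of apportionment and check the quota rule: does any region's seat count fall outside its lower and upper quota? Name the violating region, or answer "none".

Standard quotas: P6 1.732, P2 6.707, P4 46.448, P1 3.300, P5 1.724, P8 7.090.
Jefferson allocation: P6 1, P2 7, P4 48, P1 3, P5 1, P8 7.
P4 has quota 46.448 (lower 46, upper 47) but receives 48 — outside the quota interval.

P4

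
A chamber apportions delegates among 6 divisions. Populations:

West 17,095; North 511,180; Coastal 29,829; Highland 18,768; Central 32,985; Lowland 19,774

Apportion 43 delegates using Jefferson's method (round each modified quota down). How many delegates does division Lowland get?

Standard divisor 629631/43 ≈ 14642.581; standard quotas: West 1.167, North 34.911, Coastal 2.037, Highland 1.282, Central 2.253, Lowland 1.350.
Rounding down gives 1, 34, 2, 1, 2, 1 = 41 seats, so the divisor must be adjusted.
With modified divisor 14000: modified quotas West 1.221, North 36.513, Coastal 2.131, Highland 1.341, Central 2.356, Lowland 1.412.
Rounding down: West 1, North 36, Coastal 2, Highland 1, Central 2, Lowland 1 (total 43).
Lowland receives 1.

1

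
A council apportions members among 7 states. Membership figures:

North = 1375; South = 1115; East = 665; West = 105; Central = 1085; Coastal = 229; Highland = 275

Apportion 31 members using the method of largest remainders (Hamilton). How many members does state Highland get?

Total 4849; standard divisor 4849/31 ≈ 156.419.
Standard quotas: North 8.790, South 7.128, East 4.251, West 0.671, Central 6.936, Coastal 1.464, Highland 1.758.
Lower quotas: North 8, South 7, East 4, West 0, Central 6, Coastal 1, Highland 1 (sum 27, leaving 4 seats).
Remainders in descending order: Central 0.936, North 0.790, Highland 0.758, West 0.671, Coastal 0.464, East 0.251, South 0.128.
The surplus seats go to Central, North, Highland, West.
Highland receives 2.

2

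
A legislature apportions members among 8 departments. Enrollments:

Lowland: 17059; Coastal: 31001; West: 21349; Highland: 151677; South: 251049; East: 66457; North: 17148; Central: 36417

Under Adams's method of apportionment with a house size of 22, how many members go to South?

8

Standard divisor 592157/22 ≈ 26916.227; standard quotas: Lowland 0.634, Coastal 1.152, West 0.793, Highland 5.635, South 9.327, East 2.469, North 0.637, Central 1.353.
Rounding up gives 1, 2, 1, 6, 10, 3, 1, 2 = 26 seats, so the divisor must be adjusted.
With modified divisor 32300: modified quotas Lowland 0.528, Coastal 0.960, West 0.661, Highland 4.696, South 7.772, East 2.057, North 0.531, Central 1.127.
Rounding up: Lowland 1, Coastal 1, West 1, Highland 5, South 8, East 3, North 1, Central 2 (total 22).
South receives 8.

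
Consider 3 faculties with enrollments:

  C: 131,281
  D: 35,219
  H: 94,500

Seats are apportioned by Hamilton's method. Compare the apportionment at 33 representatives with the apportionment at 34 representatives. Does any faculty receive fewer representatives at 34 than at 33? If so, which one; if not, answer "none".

At 33 seats: C 17, D 4, H 12.
At 34 seats: C 17, D 5, H 12.
No faculty's allocation decreased.

none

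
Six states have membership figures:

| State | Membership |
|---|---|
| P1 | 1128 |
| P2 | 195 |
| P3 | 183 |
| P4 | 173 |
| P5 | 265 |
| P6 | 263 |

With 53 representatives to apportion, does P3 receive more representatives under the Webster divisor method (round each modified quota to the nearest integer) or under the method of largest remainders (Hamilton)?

Hamilton

Webster: P1 28, P2 5, P3 4, P4 4, P5 6, P6 6.
Hamilton: P1 27, P2 5, P3 5, P4 4, P5 6, P6 6.
P3 gets 4 under Webster and 5 under Hamilton.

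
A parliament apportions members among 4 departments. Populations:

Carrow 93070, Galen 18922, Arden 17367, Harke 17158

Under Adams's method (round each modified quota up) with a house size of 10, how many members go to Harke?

1

Standard divisor 146517/10 ≈ 14651.7; standard quotas: Carrow 6.352, Galen 1.291, Arden 1.185, Harke 1.171.
Rounding up gives 7, 2, 2, 2 = 13 seats, so the divisor must be adjusted.
With modified divisor 18000: modified quotas Carrow 5.171, Galen 1.051, Arden 0.965, Harke 0.953.
Rounding up: Carrow 6, Galen 2, Arden 1, Harke 1 (total 10).
Harke receives 1.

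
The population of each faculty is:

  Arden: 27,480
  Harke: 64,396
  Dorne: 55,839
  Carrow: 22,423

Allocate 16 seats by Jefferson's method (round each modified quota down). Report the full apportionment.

Standard divisor 170138/16 ≈ 10633.625; standard quotas: Arden 2.584, Harke 6.056, Dorne 5.251, Carrow 2.109.
Rounding down gives 2, 6, 5, 2 = 15 seats, so the divisor must be adjusted.
With modified divisor 9250: modified quotas Arden 2.971, Harke 6.962, Dorne 6.037, Carrow 2.424.
Rounding down: Arden 2, Harke 6, Dorne 6, Carrow 2 (total 16).

Arden 2, Harke 6, Dorne 6, Carrow 2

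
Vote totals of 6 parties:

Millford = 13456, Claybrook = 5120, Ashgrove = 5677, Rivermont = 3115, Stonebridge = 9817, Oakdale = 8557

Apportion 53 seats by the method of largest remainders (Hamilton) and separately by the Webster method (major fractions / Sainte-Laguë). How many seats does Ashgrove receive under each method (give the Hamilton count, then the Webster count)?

6 and 7

Hamilton: Millford 16, Claybrook 6, Ashgrove 6, Rivermont 4, Stonebridge 11, Oakdale 10.
Webster: Millford 15, Claybrook 6, Ashgrove 7, Rivermont 4, Stonebridge 11, Oakdale 10.
Ashgrove gets 6 under Hamilton and 7 under Webster.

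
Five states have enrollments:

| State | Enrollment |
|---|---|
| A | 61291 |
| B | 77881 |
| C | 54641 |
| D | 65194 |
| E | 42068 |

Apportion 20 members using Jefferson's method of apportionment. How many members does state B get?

5

Standard divisor 301075/20 ≈ 15053.75; standard quotas: A 4.071, B 5.174, C 3.630, D 4.331, E 2.795.
Rounding down gives 4, 5, 3, 4, 2 = 18 seats, so the divisor must be adjusted.
With modified divisor 13300: modified quotas A 4.608, B 5.856, C 4.108, D 4.902, E 3.163.
Rounding down: A 4, B 5, C 4, D 4, E 3 (total 20).
B receives 5.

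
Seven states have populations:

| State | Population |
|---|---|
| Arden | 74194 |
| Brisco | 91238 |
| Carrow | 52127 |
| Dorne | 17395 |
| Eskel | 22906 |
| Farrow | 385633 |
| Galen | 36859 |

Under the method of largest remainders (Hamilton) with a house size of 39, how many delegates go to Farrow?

22

Standard divisor: 680352 ÷ 39 ≈ 17444.923.
Standard quotas: Arden 4.2530, Brisco 5.2301, Carrow 2.9881, Dorne 0.9971, Eskel 1.3130, Farrow 22.1057, Galen 2.1129.
Lower quotas: Arden 4, Brisco 5, Carrow 2, Dorne 0, Eskel 1, Farrow 22, Galen 2 (sum 36, leaving 3 seats).
Remainders in descending order: Dorne 0.9971, Carrow 0.9881, Eskel 0.3130, Arden 0.2530, Brisco 0.2301, Galen 0.1129, Farrow 0.1057.
The surplus seats go to Dorne, Carrow, Eskel.
Farrow receives 22.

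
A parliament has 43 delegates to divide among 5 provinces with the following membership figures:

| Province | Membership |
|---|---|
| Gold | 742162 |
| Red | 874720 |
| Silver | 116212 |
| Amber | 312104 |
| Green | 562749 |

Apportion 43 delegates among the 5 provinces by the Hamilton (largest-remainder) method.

Gold 12, Red 15, Silver 2, Amber 5, Green 9

Total 2607947; standard divisor 2607947/43 ≈ 60649.93.
Standard quotas: Gold 12.2368, Red 14.4224, Silver 1.9161, Amber 5.1460, Green 9.2786.
Lower quotas: Gold 12, Red 14, Silver 1, Amber 5, Green 9 (sum 41, leaving 2 seats).
Remainders in descending order: Silver 0.9161, Red 0.4224, Green 0.2786, Gold 0.2368, Amber 0.1460.
The surplus seats go to Silver, Red.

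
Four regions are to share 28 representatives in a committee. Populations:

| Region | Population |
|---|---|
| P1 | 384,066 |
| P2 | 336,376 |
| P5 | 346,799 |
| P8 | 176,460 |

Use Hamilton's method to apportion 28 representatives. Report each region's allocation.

P1=9; P2=7; P5=8; P8=4

Total 1243701; standard divisor 1243701/28 ≈ 44417.893.
Standard quotas: P1 8.6467, P2 7.5730, P5 7.8076, P8 3.9727.
Lower quotas: P1 8, P2 7, P5 7, P8 3 (sum 25, leaving 3 seats).
Remainders in descending order: P8 0.9727, P5 0.8076, P1 0.6467, P2 0.5730.
The surplus seats go to P8, P5, P1.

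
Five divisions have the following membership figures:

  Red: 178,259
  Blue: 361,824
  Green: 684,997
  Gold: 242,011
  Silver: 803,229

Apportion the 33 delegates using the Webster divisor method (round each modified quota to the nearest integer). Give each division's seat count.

Red 3, Blue 5, Green 10, Gold 3, Silver 12

Standard divisor 2270320/33 ≈ 68797.576; standard quotas: Red 2.591, Blue 5.259, Green 9.957, Gold 3.518, Silver 11.675.
Rounding to the nearest integer gives 3, 5, 10, 4, 12 = 34 seats, so the divisor must be adjusted.
With modified divisor 69636: modified quotas Red 2.560, Blue 5.196, Green 9.837, Gold 3.475, Silver 11.535.
Rounding to the nearest integer: Red 3, Blue 5, Green 10, Gold 3, Silver 12 (total 33).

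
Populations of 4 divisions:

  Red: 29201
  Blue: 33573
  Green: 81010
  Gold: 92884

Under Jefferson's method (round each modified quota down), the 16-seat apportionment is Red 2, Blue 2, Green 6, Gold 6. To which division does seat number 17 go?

Priority for the next seat is population ÷ (current seats + 1).
Priorities: Red 9733.667, Blue 11191.000, Green 11572.857, Gold 13269.143.
Highest priority: Gold.

Gold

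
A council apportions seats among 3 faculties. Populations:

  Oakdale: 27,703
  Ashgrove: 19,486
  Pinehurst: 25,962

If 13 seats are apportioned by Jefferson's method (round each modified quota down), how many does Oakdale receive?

Standard divisor 73151/13 ≈ 5627; standard quotas: Oakdale 4.923, Ashgrove 3.463, Pinehurst 4.614.
Rounding down gives 4, 3, 4 = 11 seats, so the divisor must be adjusted.
With modified divisor 5000: modified quotas Oakdale 5.541, Ashgrove 3.897, Pinehurst 5.192.
Rounding down: Oakdale 5, Ashgrove 3, Pinehurst 5 (total 13).
Oakdale receives 5.

5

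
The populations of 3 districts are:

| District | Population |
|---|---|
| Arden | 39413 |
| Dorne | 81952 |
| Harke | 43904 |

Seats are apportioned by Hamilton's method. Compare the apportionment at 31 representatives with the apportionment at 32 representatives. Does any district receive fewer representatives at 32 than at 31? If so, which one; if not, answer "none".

At 31 seats: Arden 8, Dorne 15, Harke 8.
At 32 seats: Arden 8, Dorne 16, Harke 8.
No district's allocation decreased.

none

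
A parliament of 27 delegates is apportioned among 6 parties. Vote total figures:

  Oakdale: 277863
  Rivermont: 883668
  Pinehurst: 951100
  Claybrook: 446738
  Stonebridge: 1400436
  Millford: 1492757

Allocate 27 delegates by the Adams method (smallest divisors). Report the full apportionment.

Standard divisor 5452562/27 ≈ 201946.741; standard quotas: Oakdale 1.376, Rivermont 4.376, Pinehurst 4.710, Claybrook 2.212, Stonebridge 6.935, Millford 7.392.
Rounding up gives 2, 5, 5, 3, 7, 8 = 30 seats, so the divisor must be adjusted.
With modified divisor 228400: modified quotas Oakdale 1.217, Rivermont 3.869, Pinehurst 4.164, Claybrook 1.956, Stonebridge 6.132, Millford 6.536.
Rounding up: Oakdale 2, Rivermont 4, Pinehurst 5, Claybrook 2, Stonebridge 7, Millford 7 (total 27).

Oakdale 2; Rivermont 4; Pinehurst 5; Claybrook 2; Stonebridge 7; Millford 7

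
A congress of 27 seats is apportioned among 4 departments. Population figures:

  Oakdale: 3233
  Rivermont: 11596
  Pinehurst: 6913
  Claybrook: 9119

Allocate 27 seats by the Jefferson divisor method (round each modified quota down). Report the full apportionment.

Standard divisor 30861/27 ≈ 1143; standard quotas: Oakdale 2.829, Rivermont 10.145, Pinehurst 6.048, Claybrook 7.978.
Rounding down gives 2, 10, 6, 7 = 25 seats, so the divisor must be adjusted.
With modified divisor 1070: modified quotas Oakdale 3.021, Rivermont 10.837, Pinehurst 6.461, Claybrook 8.522.
Rounding down: Oakdale 3, Rivermont 10, Pinehurst 6, Claybrook 8 (total 27).

Oakdale=3; Rivermont=10; Pinehurst=6; Claybrook=8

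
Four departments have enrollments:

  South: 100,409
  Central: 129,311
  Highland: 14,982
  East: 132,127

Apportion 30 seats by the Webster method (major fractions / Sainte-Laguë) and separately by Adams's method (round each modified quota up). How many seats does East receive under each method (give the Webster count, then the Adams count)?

Webster: South 8, Central 10, Highland 1, East 11.
Adams: South 8, Central 10, Highland 2, East 10.
East gets 11 under Webster and 10 under Adams.

11 and 10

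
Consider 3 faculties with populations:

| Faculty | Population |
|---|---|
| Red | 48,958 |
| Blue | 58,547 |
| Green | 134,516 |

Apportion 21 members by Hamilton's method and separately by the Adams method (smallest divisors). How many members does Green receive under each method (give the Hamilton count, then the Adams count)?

12 and 11

Hamilton: Red 4, Blue 5, Green 12.
Adams: Red 5, Blue 5, Green 11.
Green gets 12 under Hamilton and 11 under Adams.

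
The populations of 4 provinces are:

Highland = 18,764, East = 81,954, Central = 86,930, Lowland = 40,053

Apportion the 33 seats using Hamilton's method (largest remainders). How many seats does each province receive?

Highland: 3, East: 12, Central: 12, Lowland: 6

The standard divisor is 227701/33 ≈ 6900.03.
Standard quotas: Highland 2.7194, East 11.8773, Central 12.5985, Lowland 5.8048.
Lower quotas: Highland 2, East 11, Central 12, Lowland 5 (sum 30, leaving 3 seats).
Remainders in descending order: East 0.8773, Lowland 0.8048, Highland 0.7194, Central 0.5985.
Largest remainders: East, Lowland, Highland receive the extra seats.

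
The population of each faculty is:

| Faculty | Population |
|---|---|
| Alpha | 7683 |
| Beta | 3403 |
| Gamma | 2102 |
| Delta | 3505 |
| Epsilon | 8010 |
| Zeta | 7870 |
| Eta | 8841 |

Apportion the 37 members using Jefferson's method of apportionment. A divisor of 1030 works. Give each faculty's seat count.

Alpha: 7, Beta: 3, Gamma: 2, Delta: 3, Epsilon: 7, Zeta: 7, Eta: 8

With modified divisor 1030: modified quotas Alpha 7.459, Beta 3.304, Gamma 2.041, Delta 3.403, Epsilon 7.777, Zeta 7.641, Eta 8.583.
Rounding down: Alpha 7, Beta 3, Gamma 2, Delta 3, Epsilon 7, Zeta 7, Eta 8 (total 37).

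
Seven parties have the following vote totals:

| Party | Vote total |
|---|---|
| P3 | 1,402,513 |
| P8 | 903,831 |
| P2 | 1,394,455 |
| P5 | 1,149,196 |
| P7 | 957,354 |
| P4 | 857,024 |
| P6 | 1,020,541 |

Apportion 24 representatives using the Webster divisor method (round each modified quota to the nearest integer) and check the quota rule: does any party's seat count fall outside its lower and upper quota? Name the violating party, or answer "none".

none

Standard quotas: P3 4.380, P8 2.823, P2 4.355, P5 3.589, P7 2.990, P4 2.676, P6 3.187.
Webster allocation: P3 4, P8 3, P2 4, P5 4, P7 3, P4 3, P6 3.
Every allocation lies between the lower and upper quota.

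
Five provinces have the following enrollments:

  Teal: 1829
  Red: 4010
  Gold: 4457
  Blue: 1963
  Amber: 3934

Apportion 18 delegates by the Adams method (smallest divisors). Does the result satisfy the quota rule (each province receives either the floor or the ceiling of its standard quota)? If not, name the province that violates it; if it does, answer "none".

none

Standard quotas: Teal 2.033, Red 4.457, Gold 4.954, Blue 2.182, Amber 4.373.
Adams allocation: Teal 2, Red 5, Gold 5, Blue 2, Amber 4.
Every allocation lies between the lower and upper quota.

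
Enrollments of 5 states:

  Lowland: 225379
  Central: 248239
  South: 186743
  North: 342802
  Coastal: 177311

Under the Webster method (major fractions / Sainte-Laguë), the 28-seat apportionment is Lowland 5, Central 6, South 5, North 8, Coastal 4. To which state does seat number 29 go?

Priority for the next seat is population ÷ (current seats + 0.5).
Priorities: Lowland 40978.000, Central 38190.615, South 33953.273, North 40329.647, Coastal 39402.444.
Highest priority: Lowland.

Lowland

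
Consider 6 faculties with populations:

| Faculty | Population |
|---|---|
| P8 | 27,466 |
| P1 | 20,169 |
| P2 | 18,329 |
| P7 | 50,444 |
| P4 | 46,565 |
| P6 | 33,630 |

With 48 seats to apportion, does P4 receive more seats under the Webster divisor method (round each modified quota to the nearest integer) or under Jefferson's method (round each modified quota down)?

Webster: P8 7, P1 5, P2 5, P7 12, P4 11, P6 8.
Jefferson: P8 7, P1 5, P2 4, P7 12, P4 12, P6 8.
P4 gets 11 under Webster and 12 under Jefferson.

Jefferson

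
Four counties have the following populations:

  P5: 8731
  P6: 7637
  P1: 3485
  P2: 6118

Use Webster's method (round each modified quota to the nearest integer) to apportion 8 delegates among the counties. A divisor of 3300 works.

With modified divisor 3300: modified quotas P5 2.646, P6 2.314, P1 1.056, P2 1.854.
Rounding to the nearest integer: P5 3, P6 2, P1 1, P2 2 (total 8).

P5: 3; P6: 2; P1: 1; P2: 2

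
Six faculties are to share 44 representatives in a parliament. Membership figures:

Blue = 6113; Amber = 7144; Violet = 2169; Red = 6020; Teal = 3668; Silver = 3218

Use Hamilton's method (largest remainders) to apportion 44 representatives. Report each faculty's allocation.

Blue 10, Amber 11, Violet 3, Red 9, Teal 6, Silver 5

Total 28332; standard divisor 28332/44 ≈ 643.909.
Standard quotas: Blue 9.4936, Amber 11.0947, Violet 3.3685, Red 9.3491, Teal 5.6965, Silver 4.9976.
Lower quotas: Blue 9, Amber 11, Violet 3, Red 9, Teal 5, Silver 4 (sum 41, leaving 3 seats).
Remainders in descending order: Silver 0.9976, Teal 0.6965, Blue 0.4936, Violet 0.3685, Red 0.3491, Amber 0.0947.
The surplus seats go to Silver, Teal, Blue.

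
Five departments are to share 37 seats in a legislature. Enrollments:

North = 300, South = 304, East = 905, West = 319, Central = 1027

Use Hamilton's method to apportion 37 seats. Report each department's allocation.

Total 2855; standard divisor 2855/37 ≈ 77.162.
Standard quotas: North 3.888, South 3.940, East 11.729, West 4.134, Central 13.310.
Lower quotas: North 3, South 3, East 11, West 4, Central 13 (sum 34, leaving 3 seats).
Remainders in descending order: South 0.940, North 0.888, East 0.729, Central 0.310, West 0.134.
Largest remainders: South, North, East receive the extra seats.

North: 4; South: 4; East: 12; West: 4; Central: 13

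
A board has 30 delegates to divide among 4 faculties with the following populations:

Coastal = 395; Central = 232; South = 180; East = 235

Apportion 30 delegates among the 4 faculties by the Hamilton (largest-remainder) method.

Total 1042; standard divisor 1042/30 ≈ 34.733.
Standard quotas: Coastal 11.372, Central 6.679, South 5.182, East 6.766.
Lower quotas: Coastal 11, Central 6, South 5, East 6 (sum 28, leaving 2 seats).
Remainders in descending order: East 0.766, Central 0.679, Coastal 0.372, South 0.182.
The surplus seats go to East, Central.

Coastal=11, Central=7, South=5, East=7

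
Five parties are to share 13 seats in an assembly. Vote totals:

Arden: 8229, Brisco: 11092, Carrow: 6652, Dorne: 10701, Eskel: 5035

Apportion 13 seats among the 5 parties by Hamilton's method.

Standard divisor: 41709 ÷ 13 ≈ 3208.385.
Standard quotas: Arden 2.5648, Brisco 3.4572, Carrow 2.0733, Dorne 3.3353, Eskel 1.5693.
Lower quotas: Arden 2, Brisco 3, Carrow 2, Dorne 3, Eskel 1 (sum 11, leaving 2 seats).
Remainders in descending order: Eskel 0.5693, Arden 0.5648, Brisco 0.4572, Dorne 0.3353, Carrow 0.0733.
Largest remainders: Eskel, Arden receive the extra seats.

Arden 3, Brisco 3, Carrow 2, Dorne 3, Eskel 2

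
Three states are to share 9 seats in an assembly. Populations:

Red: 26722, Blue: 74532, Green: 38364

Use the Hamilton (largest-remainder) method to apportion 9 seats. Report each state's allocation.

Red: 2, Blue: 5, Green: 2

Total 139618; standard divisor 139618/9 ≈ 15513.111.
Standard quotas: Red 1.7225, Blue 4.8045, Green 2.4730.
Lower quotas: Red 1, Blue 4, Green 2 (sum 7, leaving 2 seats).
Remainders in descending order: Blue 0.8045, Red 0.7225, Green 0.4730.
The surplus seats go to Blue, Red.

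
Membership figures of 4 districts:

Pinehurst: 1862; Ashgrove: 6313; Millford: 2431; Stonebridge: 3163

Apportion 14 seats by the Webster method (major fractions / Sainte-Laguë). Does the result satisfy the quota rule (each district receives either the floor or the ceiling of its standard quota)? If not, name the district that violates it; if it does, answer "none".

Standard quotas: Pinehurst 1.893, Ashgrove 6.419, Millford 2.472, Stonebridge 3.216.
Webster allocation: Pinehurst 2, Ashgrove 6, Millford 3, Stonebridge 3.
Every allocation lies between the lower and upper quota.

none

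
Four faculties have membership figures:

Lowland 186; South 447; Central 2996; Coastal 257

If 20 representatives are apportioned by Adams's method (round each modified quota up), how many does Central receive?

14

Standard divisor 3886/20 ≈ 194.3; standard quotas: Lowland 0.957, South 2.301, Central 15.419, Coastal 1.323.
Rounding up gives 1, 3, 16, 2 = 22 seats, so the divisor must be adjusted.
With modified divisor 220: modified quotas Lowland 0.845, South 2.032, Central 13.618, Coastal 1.168.
Rounding up: Lowland 1, South 3, Central 14, Coastal 2 (total 20).
Central receives 14.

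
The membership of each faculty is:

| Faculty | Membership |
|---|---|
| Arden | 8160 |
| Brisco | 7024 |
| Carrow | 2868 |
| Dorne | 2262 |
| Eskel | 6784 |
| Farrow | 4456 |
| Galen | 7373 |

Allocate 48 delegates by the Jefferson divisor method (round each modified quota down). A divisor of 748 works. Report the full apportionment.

Arden 10, Brisco 9, Carrow 3, Dorne 3, Eskel 9, Farrow 5, Galen 9

With modified divisor 748: modified quotas Arden 10.909, Brisco 9.390, Carrow 3.834, Dorne 3.024, Eskel 9.070, Farrow 5.957, Galen 9.857.
Rounding down: Arden 10, Brisco 9, Carrow 3, Dorne 3, Eskel 9, Farrow 5, Galen 9 (total 48).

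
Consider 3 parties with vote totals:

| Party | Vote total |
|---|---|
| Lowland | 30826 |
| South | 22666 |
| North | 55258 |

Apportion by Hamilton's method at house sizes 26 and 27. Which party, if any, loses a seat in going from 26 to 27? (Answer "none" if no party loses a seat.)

At 26 seats: Lowland 7, South 6, North 13.
At 27 seats: Lowland 8, South 5, North 14.
South drops from 6 to 5.

South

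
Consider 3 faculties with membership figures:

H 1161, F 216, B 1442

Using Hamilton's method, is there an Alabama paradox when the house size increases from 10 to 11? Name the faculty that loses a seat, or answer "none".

At 10 seats: H 4, F 1, B 5.
At 11 seats: H 4, F 1, B 6.
No faculty's allocation decreased.

none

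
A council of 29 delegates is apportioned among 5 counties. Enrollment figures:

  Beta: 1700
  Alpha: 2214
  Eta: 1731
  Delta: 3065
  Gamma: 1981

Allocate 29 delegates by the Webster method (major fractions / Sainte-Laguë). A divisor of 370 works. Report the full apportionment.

Beta=5; Alpha=6; Eta=5; Delta=8; Gamma=5

With modified divisor 370: modified quotas Beta 4.595, Alpha 5.984, Eta 4.678, Delta 8.284, Gamma 5.354.
Rounding to the nearest integer: Beta 5, Alpha 6, Eta 5, Delta 8, Gamma 5 (total 29).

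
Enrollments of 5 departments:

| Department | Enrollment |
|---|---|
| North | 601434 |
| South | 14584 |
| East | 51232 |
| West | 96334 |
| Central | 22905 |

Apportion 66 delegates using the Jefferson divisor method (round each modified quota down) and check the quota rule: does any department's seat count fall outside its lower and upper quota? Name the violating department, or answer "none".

North

Standard quotas: North 50.471, South 1.224, East 4.299, West 8.084, Central 1.922.
Jefferson allocation: North 52, South 1, East 4, West 8, Central 1.
North has quota 50.471 (lower 50, upper 51) but receives 52 — outside the quota interval.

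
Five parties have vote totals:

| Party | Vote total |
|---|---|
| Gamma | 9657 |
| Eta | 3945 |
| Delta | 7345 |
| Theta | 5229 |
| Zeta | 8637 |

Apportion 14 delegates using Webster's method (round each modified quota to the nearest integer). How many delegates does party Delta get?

3

Standard divisor 34813/14 ≈ 2486.643; standard quotas: Gamma 3.884, Eta 1.586, Delta 2.954, Theta 2.103, Zeta 3.473.
Rounding to the nearest integer gives Gamma 4, Eta 2, Delta 3, Theta 2, Zeta 3 — total 14, matching the house size, so no adjustment is needed.
Delta receives 3.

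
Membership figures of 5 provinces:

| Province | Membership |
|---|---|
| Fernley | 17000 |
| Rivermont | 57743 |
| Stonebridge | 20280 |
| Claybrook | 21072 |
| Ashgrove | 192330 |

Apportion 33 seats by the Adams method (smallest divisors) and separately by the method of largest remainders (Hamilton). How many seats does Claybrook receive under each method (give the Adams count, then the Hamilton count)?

3 and 2

Adams: Fernley 2, Rivermont 6, Stonebridge 3, Claybrook 3, Ashgrove 19.
Hamilton: Fernley 2, Rivermont 6, Stonebridge 2, Claybrook 2, Ashgrove 21.
Claybrook gets 3 under Adams and 2 under Hamilton.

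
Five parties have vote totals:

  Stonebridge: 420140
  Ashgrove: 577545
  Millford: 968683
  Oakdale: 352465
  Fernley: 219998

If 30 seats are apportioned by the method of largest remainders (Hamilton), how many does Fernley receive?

Standard divisor: 2538831 ÷ 30 ≈ 84627.7.
Standard quotas: Stonebridge 4.9646, Ashgrove 6.8245, Millford 11.4464, Oakdale 4.1649, Fernley 2.5996.
Lower quotas: Stonebridge 4, Ashgrove 6, Millford 11, Oakdale 4, Fernley 2 (sum 27, leaving 3 seats).
Remainders in descending order: Stonebridge 0.9646, Ashgrove 0.8245, Fernley 0.5996, Millford 0.4464, Oakdale 0.1649.
The surplus seats go to Stonebridge, Ashgrove, Fernley.
Fernley receives 3.

3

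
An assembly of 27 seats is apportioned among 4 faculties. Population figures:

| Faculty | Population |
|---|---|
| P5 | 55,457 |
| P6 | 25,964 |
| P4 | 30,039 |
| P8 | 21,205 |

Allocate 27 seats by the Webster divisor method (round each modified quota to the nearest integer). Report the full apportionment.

P5: 12; P6: 5; P4: 6; P8: 4

Standard divisor 132665/27 ≈ 4913.519; standard quotas: P5 11.287, P6 5.284, P4 6.114, P8 4.316.
Rounding to the nearest integer gives 11, 5, 6, 4 = 26 seats, so the divisor must be adjusted.
With modified divisor 4800: modified quotas P5 11.554, P6 5.409, P4 6.258, P8 4.418.
Rounding to the nearest integer: P5 12, P6 5, P4 6, P8 4 (total 27).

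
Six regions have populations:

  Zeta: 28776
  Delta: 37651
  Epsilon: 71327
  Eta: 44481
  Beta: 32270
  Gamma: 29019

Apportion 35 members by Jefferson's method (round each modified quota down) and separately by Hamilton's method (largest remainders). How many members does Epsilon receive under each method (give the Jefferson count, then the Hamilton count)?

Jefferson: Zeta 4, Delta 5, Epsilon 11, Eta 6, Beta 5, Gamma 4.
Hamilton: Zeta 4, Delta 6, Epsilon 10, Eta 6, Beta 5, Gamma 4.
Epsilon gets 11 under Jefferson and 10 under Hamilton.

11 and 10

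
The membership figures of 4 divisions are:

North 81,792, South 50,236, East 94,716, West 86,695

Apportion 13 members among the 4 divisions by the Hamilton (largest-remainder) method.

Total 313439; standard divisor 313439/13 ≈ 24110.692.
Standard quotas: North 3.3924, South 2.0836, East 3.9284, West 3.5957.
Lower quotas: North 3, South 2, East 3, West 3 (sum 11, leaving 2 seats).
Remainders in descending order: East 0.9284, West 0.5957, North 0.3924, South 0.0836.
The surplus seats go to East, West.

North=3; South=2; East=4; West=4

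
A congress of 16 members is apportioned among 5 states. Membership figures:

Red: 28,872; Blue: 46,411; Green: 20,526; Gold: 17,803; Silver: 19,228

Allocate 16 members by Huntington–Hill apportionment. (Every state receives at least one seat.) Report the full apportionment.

Red 3, Blue 6, Green 3, Gold 2, Silver 2

With divisor 8357: modified quotas Red 3.455, Blue 5.554, Green 2.456, Gold 2.130, Silver 2.301.
Geometric-mean thresholds: Red √(3·4)=3.464, Blue √(5·6)=5.477, Green √(2·3)=2.449, Gold √(2·3)=2.449, Silver √(2·3)=2.449.
Each quota rounded against its threshold gives Red 3, Blue 6, Green 3, Gold 2, Silver 2 (total 16).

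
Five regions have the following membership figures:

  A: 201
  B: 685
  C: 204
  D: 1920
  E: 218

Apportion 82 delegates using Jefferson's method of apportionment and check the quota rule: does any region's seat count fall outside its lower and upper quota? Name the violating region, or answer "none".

D

Standard quotas: A 5.106, B 17.401, C 5.182, D 48.773, E 5.538.
Jefferson allocation: A 5, B 17, C 5, D 50, E 5.
D has quota 48.773 (lower 48, upper 49) but receives 50 — outside the quota interval.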